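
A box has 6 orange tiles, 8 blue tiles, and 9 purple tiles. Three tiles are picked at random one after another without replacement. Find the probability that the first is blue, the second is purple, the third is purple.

96/1771

Multiply the conditional probability of each draw in order, without replacement, so each draw removes one from its color and from the total.
P = (8/23) · (9/22) · (8/21) = 96/1771 ≈ 0.0542.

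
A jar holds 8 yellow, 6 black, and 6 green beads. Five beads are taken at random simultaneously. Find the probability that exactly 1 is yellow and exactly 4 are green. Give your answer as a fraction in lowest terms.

Unordered draws without replacement: count favorable combinations over C(20,5).
Favorable = C(8,1) · C(6,0) · C(6,4) = 120; total = C(20,5) = 15504.
P = 120/15504 = 5/646 ≈ 0.0077.

5/646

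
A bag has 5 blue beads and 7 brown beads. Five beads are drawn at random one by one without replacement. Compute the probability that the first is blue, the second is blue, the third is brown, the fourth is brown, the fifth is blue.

7/264

Multiply the conditional probability of each draw in order, without replacement, so each draw removes one from its color and from the total.
P = (5/12) · (4/11) · (7/10) · (6/9) · (3/8) = 7/264 ≈ 0.0265.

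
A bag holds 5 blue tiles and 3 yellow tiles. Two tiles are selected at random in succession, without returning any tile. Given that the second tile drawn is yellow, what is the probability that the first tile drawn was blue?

P(first=blue and the second tile drawn is yellow) = (5/8)·(3/7) = 15/56.
P(the second tile drawn is yellow) = Σ over first color = 15/56 + 3/28 = 3/8.
By Bayes, P(first=blue | the second tile drawn is yellow) = 15/56 / 3/8 = 5/7 ≈ 0.7143.

5/7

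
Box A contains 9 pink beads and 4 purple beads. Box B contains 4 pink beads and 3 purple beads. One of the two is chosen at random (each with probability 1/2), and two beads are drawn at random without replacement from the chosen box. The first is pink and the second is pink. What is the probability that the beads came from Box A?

21/34

P(E | Box A) = 6/13; P(E | Box B) = 2/7.
P(E) = 1/2·6/13 + 1/2·2/7 = 34/91.
By Bayes' rule, P(Box A | E) = 3/13 / 34/91 = 21/34 ≈ 0.6176.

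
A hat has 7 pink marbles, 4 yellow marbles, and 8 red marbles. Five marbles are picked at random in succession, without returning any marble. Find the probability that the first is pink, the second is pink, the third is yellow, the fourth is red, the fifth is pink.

14/2907

Multiply the conditional probability of each draw in order, without replacement, so each draw removes one from its color and from the total.
P = (7/19) · (6/18) · (4/17) · (8/16) · (5/15) = 14/2907 ≈ 0.0048.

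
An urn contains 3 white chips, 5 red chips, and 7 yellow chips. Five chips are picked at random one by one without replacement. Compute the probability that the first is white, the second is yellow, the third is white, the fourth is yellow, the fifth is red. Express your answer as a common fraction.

Multiply the conditional probability of each draw in order, without replacement, so each draw removes one from its color and from the total.
P = (3/15) · (7/14) · (2/13) · (6/12) · (5/11) = 1/286 ≈ 0.0035.

1/286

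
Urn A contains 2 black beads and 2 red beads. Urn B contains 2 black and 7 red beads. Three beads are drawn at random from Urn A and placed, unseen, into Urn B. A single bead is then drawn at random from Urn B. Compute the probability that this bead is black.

Condition on how many of the transferred beads are black (from Urn A: 2 black of 4; then Urn B has 12 total).
  1 black: C(2,1)C(2,2)/C(4,3) = 1/2; then P = 3/12
  2 black: C(2,2)C(2,1)/C(4,3) = 1/2; then P = 4/12
P(black from Urn B) = 7/24 ≈ 0.2917.

7/24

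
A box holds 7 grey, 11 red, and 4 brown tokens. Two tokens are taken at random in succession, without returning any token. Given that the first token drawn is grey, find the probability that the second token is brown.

4/21

After removing 1 grey, the box has 4 brown out of 21 remaining.
P(second is brown | given) = 4/21 ≈ 0.1905.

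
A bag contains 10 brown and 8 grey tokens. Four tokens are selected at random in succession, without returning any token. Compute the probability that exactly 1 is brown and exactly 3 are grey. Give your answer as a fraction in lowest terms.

28/153

Unordered draws without replacement: count favorable combinations over C(18,4).
Favorable = C(10,1) · C(8,3) = 560; total = C(18,4) = 3060.
P = 560/3060 = 28/153 ≈ 0.1830.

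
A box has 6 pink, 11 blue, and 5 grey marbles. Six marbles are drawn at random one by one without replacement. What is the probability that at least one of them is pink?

Use the complement: P(at least one pink) = 1 − P(no pink).
P(none) = C(16,6)/C(22,6) = 8008/74613.
So P = 1 − 8008/74613 = 865/969 ≈ 0.8927.

865/969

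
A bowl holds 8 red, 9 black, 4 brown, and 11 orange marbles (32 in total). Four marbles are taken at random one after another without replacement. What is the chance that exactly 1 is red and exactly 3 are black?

Unordered draws without replacement: count favorable combinations over C(32,4).
Favorable = C(8,1) · C(9,3) · C(4,0) · C(11,0) = 672; total = C(32,4) = 35960.
P = 672/35960 = 84/4495 ≈ 0.0187.

84/4495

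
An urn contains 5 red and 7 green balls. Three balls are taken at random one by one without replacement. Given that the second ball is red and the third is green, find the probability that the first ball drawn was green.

3/5

P(first=green and the second ball is red and the third is green) = (7/12)·(5/11)·(6/10) = 7/44.
P(E) = Σ over first color = 7/66 + 7/44 = 35/132.
By Bayes, P(first=green | E) = 7/44 / 35/132 = 3/5 ≈ 0.6000.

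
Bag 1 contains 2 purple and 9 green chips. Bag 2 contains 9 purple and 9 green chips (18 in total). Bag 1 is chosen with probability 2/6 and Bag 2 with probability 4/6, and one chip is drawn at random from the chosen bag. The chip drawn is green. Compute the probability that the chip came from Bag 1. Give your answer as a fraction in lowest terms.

P(green | Bag 1) = 9/11; P(green | Bag 2) = 1/2.
P(green) = 1/3·9/11 + 2/3·1/2 = 20/33.
By Bayes' rule, P(Bag 1 | green) = 3/11 / 20/33 = 9/20 ≈ 0.4500.

9/20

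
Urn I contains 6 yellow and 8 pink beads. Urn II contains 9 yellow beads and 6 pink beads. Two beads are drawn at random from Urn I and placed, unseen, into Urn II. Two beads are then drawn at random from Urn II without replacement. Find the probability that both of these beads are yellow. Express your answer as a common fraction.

3993/12376

Condition on how many of the transferred beads are yellow (from Urn I: 6 yellow of 14; then Urn II has 17 total).
  0 yellow: C(6,0)C(8,2)/C(14,2) = 4/13; then P = C(9,2)/C(17,2) = 9/34
  1 yellow: C(6,1)C(8,1)/C(14,2) = 48/91; then P = C(10,2)/C(17,2) = 45/136
  2 yellow: C(6,2)C(8,0)/C(14,2) = 15/91; then P = C(11,2)/C(17,2) = 55/136
P(both yellow) = 3993/12376 ≈ 0.3226.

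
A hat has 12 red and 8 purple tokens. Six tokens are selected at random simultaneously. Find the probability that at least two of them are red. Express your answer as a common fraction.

1903/1938

Sum the hypergeometric tail for j = 2,…,6 red tokens.
Favorable = C(12,2)·C(8,4) + C(12,3)·C(8,3) + C(12,4)·C(8,2) + C(12,5)·C(8,1) + C(12,6)·C(8,0) = 38060; total = C(20,6) = 38760.
P = 38060/38760 = 1903/1938 ≈ 0.9819.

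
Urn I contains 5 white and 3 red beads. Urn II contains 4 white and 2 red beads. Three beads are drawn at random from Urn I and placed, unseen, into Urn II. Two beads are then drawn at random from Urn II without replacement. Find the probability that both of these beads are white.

Condition on how many of the transferred beads are white (from Urn I: 5 white of 8; then Urn II has 9 total).
  0 white: C(5,0)C(3,3)/C(8,3) = 1/56; then P = C(4,2)/C(9,2) = 1/6
  1 white: C(5,1)C(3,2)/C(8,3) = 15/56; then P = C(5,2)/C(9,2) = 5/18
  2 white: C(5,2)C(3,1)/C(8,3) = 15/28; then P = C(6,2)/C(9,2) = 5/12
  3 white: C(5,3)C(3,0)/C(8,3) = 5/28; then P = C(7,2)/C(9,2) = 7/12
P(both white) = 17/42 ≈ 0.4048.

17/42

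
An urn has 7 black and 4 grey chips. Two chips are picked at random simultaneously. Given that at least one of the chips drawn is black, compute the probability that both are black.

P(both black) = C(7,2)/C(11,2) = 21/55; P(at least one black) = 1 − C(4,2)/C(11,2) = 49/55.
Since 'both black' ⊆ 'at least one black', P(both | at least one) = 21/55 / 49/55 = 3/7 ≈ 0.4286.

3/7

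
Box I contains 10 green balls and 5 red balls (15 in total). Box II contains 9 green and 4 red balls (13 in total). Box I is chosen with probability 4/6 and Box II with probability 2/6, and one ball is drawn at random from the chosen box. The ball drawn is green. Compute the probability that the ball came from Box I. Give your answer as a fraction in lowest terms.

52/79

P(green | Box I) = 2/3; P(green | Box II) = 9/13.
P(green) = 2/3·2/3 + 1/3·9/13 = 79/117.
By Bayes' rule, P(Box I | green) = 4/9 / 79/117 = 52/79 ≈ 0.6582.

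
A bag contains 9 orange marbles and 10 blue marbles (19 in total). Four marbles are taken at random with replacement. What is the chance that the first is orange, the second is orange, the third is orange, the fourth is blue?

Multiply the conditional probability of each draw in order, with replacement (the composition resets each draw).
P = (9/19) · (9/19) · (9/19) · (10/19) = 7290/130321 ≈ 0.0559.

7290/130321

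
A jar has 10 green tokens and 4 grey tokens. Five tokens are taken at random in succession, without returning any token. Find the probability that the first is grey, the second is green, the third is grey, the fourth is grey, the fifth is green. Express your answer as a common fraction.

Multiply the conditional probability of each draw in order, without replacement, so each draw removes one from its color and from the total.
P = (4/14) · (10/13) · (3/12) · (2/11) · (9/10) = 9/1001 ≈ 0.0090.

9/1001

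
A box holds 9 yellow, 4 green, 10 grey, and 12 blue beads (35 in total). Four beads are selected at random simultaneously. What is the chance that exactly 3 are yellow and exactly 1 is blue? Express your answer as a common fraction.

Unordered draws without replacement: count favorable combinations over C(35,4).
Favorable = C(9,3) · C(4,0) · C(10,0) · C(12,1) = 1008; total = C(35,4) = 52360.
P = 1008/52360 = 18/935 ≈ 0.0193.

18/935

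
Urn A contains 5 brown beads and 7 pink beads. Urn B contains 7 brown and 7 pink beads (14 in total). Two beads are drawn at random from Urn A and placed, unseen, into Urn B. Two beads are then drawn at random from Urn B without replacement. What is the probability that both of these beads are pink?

973/3960

Condition on how many of the transferred beads are pink (from Urn A: 7 pink of 12; then Urn B has 16 total).
  0 pink: C(7,0)C(5,2)/C(12,2) = 5/33; then P = C(7,2)/C(16,2) = 7/40
  1 pink: C(7,1)C(5,1)/C(12,2) = 35/66; then P = C(8,2)/C(16,2) = 7/30
  2 pink: C(7,2)C(5,0)/C(12,2) = 7/22; then P = C(9,2)/C(16,2) = 3/10
P(both pink) = 973/3960 ≈ 0.2457.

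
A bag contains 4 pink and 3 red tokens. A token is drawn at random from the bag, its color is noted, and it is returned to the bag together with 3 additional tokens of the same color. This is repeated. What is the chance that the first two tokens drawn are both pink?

After a pink draw the bag holds 7 pink out of 10.
P = (4/7)·(7/10) = 2/5 ≈ 0.4000.

2/5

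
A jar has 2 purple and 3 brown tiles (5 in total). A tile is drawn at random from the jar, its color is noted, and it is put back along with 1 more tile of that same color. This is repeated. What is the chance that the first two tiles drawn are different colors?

Either brown then purple, or purple then brown; after the first draw the total is 6.
P = (3/5)·(2/6) + (2/5)·(3/6) = 2/5 ≈ 0.4000.

2/5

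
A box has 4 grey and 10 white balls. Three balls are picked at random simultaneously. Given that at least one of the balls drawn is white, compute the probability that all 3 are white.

P(all 3 white) = C(10,3)/C(14,3) = 30/91; P(at least one white) = 1 − C(4,3)/C(14,3) = 90/91.
Since 'all 3 white' ⊆ 'at least one white', P(all 3 | at least one) = 30/91 / 90/91 = 1/3 ≈ 0.3333.

1/3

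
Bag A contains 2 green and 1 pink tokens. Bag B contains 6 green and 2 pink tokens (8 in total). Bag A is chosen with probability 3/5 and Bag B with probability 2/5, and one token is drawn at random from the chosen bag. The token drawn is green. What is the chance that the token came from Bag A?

4/7

P(green | Bag A) = 2/3; P(green | Bag B) = 3/4.
P(green) = 3/5·2/3 + 2/5·3/4 = 7/10.
By Bayes' rule, P(Bag A | green) = 2/5 / 7/10 = 4/7 ≈ 0.5714.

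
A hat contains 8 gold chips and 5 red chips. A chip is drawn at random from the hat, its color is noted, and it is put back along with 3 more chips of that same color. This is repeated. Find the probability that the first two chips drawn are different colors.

Either red then gold, or gold then red; after the first draw the total is 16.
P = (5/13)·(8/16) + (8/13)·(5/16) = 5/13 ≈ 0.3846.

5/13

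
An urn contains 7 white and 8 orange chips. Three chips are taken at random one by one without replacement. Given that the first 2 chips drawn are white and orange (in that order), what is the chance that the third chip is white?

6/13

After removing 1 white, 1 orange, the urn has 6 white out of 13 remaining.
P(third is white | given) = 6/13 ≈ 0.4615.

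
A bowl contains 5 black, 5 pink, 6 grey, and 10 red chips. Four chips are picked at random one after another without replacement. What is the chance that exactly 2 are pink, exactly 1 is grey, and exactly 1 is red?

Unordered draws without replacement: count favorable combinations over C(26,4).
Favorable = C(5,0) · C(5,2) · C(6,1) · C(10,1) = 600; total = C(26,4) = 14950.
P = 600/14950 = 12/299 ≈ 0.0401.

12/299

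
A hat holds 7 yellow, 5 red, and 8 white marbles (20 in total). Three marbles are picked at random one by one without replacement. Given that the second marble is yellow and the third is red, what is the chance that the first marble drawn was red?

P(first=red and the second marble is yellow and the third is red) = (5/20)·(7/19)·(4/18) = 7/342.
P(E) = Σ over first color = 7/228 + 7/342 + 7/171 = 7/76.
By Bayes, P(first=red | E) = 7/342 / 7/76 = 2/9 ≈ 0.2222.

2/9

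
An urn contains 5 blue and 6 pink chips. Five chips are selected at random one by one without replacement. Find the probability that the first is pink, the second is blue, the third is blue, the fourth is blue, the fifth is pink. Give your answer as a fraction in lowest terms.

5/154

Multiply the conditional probability of each draw in order, without replacement, so each draw removes one from its color and from the total.
P = (6/11) · (5/10) · (4/9) · (3/8) · (5/7) = 5/154 ≈ 0.0325.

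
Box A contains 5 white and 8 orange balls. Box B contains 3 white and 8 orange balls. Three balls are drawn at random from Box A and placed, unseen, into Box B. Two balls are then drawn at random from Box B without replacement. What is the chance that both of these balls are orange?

570/1183

Condition on how many of the transferred balls are orange (from Box A: 8 orange of 13; then Box B has 14 total).
  0 orange: C(8,0)C(5,3)/C(13,3) = 5/143; then P = C(8,2)/C(14,2) = 4/13
  1 orange: C(8,1)C(5,2)/C(13,3) = 40/143; then P = C(9,2)/C(14,2) = 36/91
  2 orange: C(8,2)C(5,1)/C(13,3) = 70/143; then P = C(10,2)/C(14,2) = 45/91
  3 orange: C(8,3)C(5,0)/C(13,3) = 28/143; then P = C(11,2)/C(14,2) = 55/91
P(both orange) = 570/1183 ≈ 0.4818.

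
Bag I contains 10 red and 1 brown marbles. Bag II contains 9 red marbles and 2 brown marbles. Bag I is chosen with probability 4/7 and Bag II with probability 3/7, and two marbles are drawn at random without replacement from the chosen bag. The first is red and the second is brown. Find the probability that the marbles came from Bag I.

P(E | Bag I) = 1/11; P(E | Bag II) = 9/55.
P(E) = 4/7·1/11 + 3/7·9/55 = 47/385.
By Bayes' rule, P(Bag I | E) = 4/77 / 47/385 = 20/47 ≈ 0.4255.

20/47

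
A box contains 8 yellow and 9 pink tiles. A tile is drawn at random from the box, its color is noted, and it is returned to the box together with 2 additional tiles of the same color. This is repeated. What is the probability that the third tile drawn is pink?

Sum over the four possibilities for the first two draws (pink/not-pink each), tracking how the pink count and total change by +2 per draw.
P(third is pink) = 9/17 ≈ 0.5294. (In a Pólya urn every draw has the same marginal probability 9/17.)

9/17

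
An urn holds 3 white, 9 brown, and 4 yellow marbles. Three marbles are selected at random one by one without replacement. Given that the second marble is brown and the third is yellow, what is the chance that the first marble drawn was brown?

P(first=brown and the second marble is brown and the third is yellow) = (9/16)·(8/15)·(4/14) = 3/35.
P(E) = Σ over first color = 9/280 + 3/35 + 9/280 = 3/20.
By Bayes, P(first=brown | E) = 3/35 / 3/20 = 4/7 ≈ 0.5714.

4/7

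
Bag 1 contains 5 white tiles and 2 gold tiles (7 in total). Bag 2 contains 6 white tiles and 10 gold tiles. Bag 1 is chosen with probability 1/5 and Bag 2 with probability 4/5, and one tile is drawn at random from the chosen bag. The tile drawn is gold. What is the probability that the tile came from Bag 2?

35/39

P(gold | Bag 1) = 2/7; P(gold | Bag 2) = 5/8.
P(gold) = 1/5·2/7 + 4/5·5/8 = 39/70.
By Bayes' rule, P(Bag 2 | gold) = 1/2 / 39/70 = 35/39 ≈ 0.8974.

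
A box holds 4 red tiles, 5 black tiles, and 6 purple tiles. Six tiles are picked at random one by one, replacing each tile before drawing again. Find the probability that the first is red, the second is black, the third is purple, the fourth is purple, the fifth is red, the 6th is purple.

128/84375

Multiply the conditional probability of each draw in order, with replacement (the composition resets each draw).
P = (4/15) · (5/15) · (6/15) · (6/15) · (4/15) · (6/15) = 128/84375 ≈ 0.0015.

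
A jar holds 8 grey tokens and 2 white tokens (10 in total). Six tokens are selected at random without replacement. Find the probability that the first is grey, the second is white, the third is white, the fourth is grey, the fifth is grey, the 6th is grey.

Multiply the conditional probability of each draw in order, without replacement, so each draw removes one from its color and from the total.
P = (8/10) · (2/9) · (1/8) · (7/7) · (6/6) · (5/5) = 1/45 ≈ 0.0222.

1/45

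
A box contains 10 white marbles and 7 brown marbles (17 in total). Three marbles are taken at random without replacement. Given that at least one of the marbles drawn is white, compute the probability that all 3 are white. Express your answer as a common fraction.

P(all 3 white) = C(10,3)/C(17,3) = 3/17; P(at least one white) = 1 − C(7,3)/C(17,3) = 129/136.
Since 'all 3 white' ⊆ 'at least one white', P(all 3 | at least one) = 3/17 / 129/136 = 8/43 ≈ 0.1860.

8/43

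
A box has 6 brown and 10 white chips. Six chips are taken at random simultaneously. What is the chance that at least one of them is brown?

Use the complement: P(at least one brown) = 1 − P(no brown).
P(none) = C(10,6)/C(16,6) = 210/8008.
So P = 1 − 210/8008 = 557/572 ≈ 0.9738.

557/572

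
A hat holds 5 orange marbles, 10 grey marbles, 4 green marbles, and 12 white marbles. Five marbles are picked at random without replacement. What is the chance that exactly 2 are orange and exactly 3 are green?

40/169911

Unordered draws without replacement: count favorable combinations over C(31,5).
Favorable = C(5,2) · C(10,0) · C(4,3) · C(12,0) = 40; total = C(31,5) = 169911.
P = 40/169911 = 40/169911 ≈ 0.0002.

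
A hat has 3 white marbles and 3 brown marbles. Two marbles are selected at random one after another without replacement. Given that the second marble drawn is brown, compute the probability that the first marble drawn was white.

3/5

P(first=white and the second marble drawn is brown) = (3/6)·(3/5) = 3/10.
P(the second marble drawn is brown) = Σ over first color = 3/10 + 1/5 = 1/2.
By Bayes, P(first=white | the second marble drawn is brown) = 3/10 / 1/2 = 3/5 ≈ 0.6000.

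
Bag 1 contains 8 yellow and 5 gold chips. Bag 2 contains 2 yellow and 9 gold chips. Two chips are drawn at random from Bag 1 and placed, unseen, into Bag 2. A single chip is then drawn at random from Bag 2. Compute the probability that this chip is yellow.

Condition on how many of the transferred chips are yellow (from Bag 1: 8 yellow of 13; then Bag 2 has 13 total).
  0 yellow: C(8,0)C(5,2)/C(13,2) = 5/39; then P = 2/13
  1 yellow: C(8,1)C(5,1)/C(13,2) = 20/39; then P = 3/13
  2 yellow: C(8,2)C(5,0)/C(13,2) = 14/39; then P = 4/13
P(yellow from Bag 2) = 42/169 ≈ 0.2485.

42/169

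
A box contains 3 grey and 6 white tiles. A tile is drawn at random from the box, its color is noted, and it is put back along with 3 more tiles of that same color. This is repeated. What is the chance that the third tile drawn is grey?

1/3

Sum over the four possibilities for the first two draws (grey/not-grey each), tracking how the grey count and total change by +3 per draw.
P(third is grey) = 1/3 ≈ 0.3333. (In a Pólya urn every draw has the same marginal probability 3/9.)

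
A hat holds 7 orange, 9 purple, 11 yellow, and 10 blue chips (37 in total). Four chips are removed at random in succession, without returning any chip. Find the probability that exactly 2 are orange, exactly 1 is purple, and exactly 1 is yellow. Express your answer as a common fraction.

Unordered draws without replacement: count favorable combinations over C(37,4).
Favorable = C(7,2) · C(9,1) · C(11,1) · C(10,0) = 2079; total = C(37,4) = 66045.
P = 2079/66045 = 99/3145 ≈ 0.0315.

99/3145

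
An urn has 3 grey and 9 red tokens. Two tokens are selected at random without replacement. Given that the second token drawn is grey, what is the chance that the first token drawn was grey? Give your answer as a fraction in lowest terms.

P(first=grey and the second token drawn is grey) = (3/12)·(2/11) = 1/22.
P(the second token drawn is grey) = Σ over first color = 1/22 + 9/44 = 1/4.
By Bayes, P(first=grey | the second token drawn is grey) = 1/22 / 1/4 = 2/11 ≈ 0.1818.

2/11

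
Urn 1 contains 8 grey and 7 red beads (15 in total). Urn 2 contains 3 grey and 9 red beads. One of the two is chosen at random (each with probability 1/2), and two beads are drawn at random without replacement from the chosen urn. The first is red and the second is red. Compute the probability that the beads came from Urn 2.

P(E | Urn 1) = 1/5; P(E | Urn 2) = 6/11.
P(E) = 1/2·1/5 + 1/2·6/11 = 41/110.
By Bayes' rule, P(Urn 2 | E) = 3/11 / 41/110 = 30/41 ≈ 0.7317.

30/41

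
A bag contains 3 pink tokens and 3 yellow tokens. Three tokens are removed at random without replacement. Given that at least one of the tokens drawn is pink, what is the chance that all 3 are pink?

1/19

P(all 3 pink) = C(3,3)/C(6,3) = 1/20; P(at least one pink) = 1 − C(3,3)/C(6,3) = 19/20.
Since 'all 3 pink' ⊆ 'at least one pink', P(all 3 | at least one) = 1/20 / 19/20 = 1/19 ≈ 0.0526.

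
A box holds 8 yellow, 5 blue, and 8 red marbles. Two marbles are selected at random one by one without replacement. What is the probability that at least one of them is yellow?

Use the complement: P(at least one yellow) = 1 − P(no yellow).
P(none) = C(13,2)/C(21,2) = 78/210.
So P = 1 − 78/210 = 22/35 ≈ 0.6286.

22/35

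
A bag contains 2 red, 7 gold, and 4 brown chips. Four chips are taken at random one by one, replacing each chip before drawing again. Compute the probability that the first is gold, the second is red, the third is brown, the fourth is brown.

224/28561

Multiply the conditional probability of each draw in order, with replacement (the composition resets each draw).
P = (7/13) · (2/13) · (4/13) · (4/13) = 224/28561 ≈ 0.0078.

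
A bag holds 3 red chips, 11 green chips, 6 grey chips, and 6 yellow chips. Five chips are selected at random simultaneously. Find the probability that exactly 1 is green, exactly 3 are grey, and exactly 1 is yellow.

Unordered draws without replacement: count favorable combinations over C(26,5).
Favorable = C(3,0) · C(11,1) · C(6,3) · C(6,1) = 1320; total = C(26,5) = 65780.
P = 1320/65780 = 6/299 ≈ 0.0201.

6/299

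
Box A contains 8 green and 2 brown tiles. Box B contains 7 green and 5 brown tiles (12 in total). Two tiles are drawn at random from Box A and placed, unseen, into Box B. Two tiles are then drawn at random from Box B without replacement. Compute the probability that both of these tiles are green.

211/585

Condition on how many of the transferred tiles are green (from Box A: 8 green of 10; then Box B has 14 total).
  0 green: C(8,0)C(2,2)/C(10,2) = 1/45; then P = C(7,2)/C(14,2) = 3/13
  1 green: C(8,1)C(2,1)/C(10,2) = 16/45; then P = C(8,2)/C(14,2) = 4/13
  2 green: C(8,2)C(2,0)/C(10,2) = 28/45; then P = C(9,2)/C(14,2) = 36/91
P(both green) = 211/585 ≈ 0.3607.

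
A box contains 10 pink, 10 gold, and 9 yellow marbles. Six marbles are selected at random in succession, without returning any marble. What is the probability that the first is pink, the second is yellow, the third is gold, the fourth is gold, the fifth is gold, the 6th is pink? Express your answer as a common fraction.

Multiply the conditional probability of each draw in order, without replacement, so each draw removes one from its color and from the total.
P = (10/29) · (9/28) · (10/27) · (9/26) · (8/25) · (9/24) = 9/5278 ≈ 0.0017.

9/5278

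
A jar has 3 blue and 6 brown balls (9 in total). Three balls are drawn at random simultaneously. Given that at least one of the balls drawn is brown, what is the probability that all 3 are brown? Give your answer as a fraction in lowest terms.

20/83

P(all 3 brown) = C(6,3)/C(9,3) = 5/21; P(at least one brown) = 1 − C(3,3)/C(9,3) = 83/84.
Since 'all 3 brown' ⊆ 'at least one brown', P(all 3 | at least one) = 5/21 / 83/84 = 20/83 ≈ 0.2410.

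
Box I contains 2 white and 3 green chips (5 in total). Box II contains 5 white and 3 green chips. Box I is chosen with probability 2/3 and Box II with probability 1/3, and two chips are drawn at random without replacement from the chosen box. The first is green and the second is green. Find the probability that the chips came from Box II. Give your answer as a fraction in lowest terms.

5/33

P(E | Box I) = 3/10; P(E | Box II) = 3/28.
P(E) = 2/3·3/10 + 1/3·3/28 = 33/140.
By Bayes' rule, P(Box II | E) = 1/28 / 33/140 = 5/33 ≈ 0.1515.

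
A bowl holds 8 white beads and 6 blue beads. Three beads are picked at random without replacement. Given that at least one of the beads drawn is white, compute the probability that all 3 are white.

7/43

P(all 3 white) = C(8,3)/C(14,3) = 2/13; P(at least one white) = 1 − C(6,3)/C(14,3) = 86/91.
Since 'all 3 white' ⊆ 'at least one white', P(all 3 | at least one) = 2/13 / 86/91 = 7/43 ≈ 0.1628.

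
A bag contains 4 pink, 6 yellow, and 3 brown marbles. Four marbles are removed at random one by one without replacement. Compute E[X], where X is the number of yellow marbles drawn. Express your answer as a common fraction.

24/13

By linearity of expectation, E[X] = Σ P(draw i is yellow); by symmetry each draw (even without replacement) has P(yellow) = 6/13.
E[X] = 4 · 6/13 = 24/13 ≈ 1.8462.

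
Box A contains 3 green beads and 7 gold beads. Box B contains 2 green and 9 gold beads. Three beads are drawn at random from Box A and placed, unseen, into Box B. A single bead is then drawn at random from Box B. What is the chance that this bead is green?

Condition on how many of the transferred beads are green (from Box A: 3 green of 10; then Box B has 14 total).
  0 green: C(3,0)C(7,3)/C(10,3) = 7/24; then P = 2/14
  1 green: C(3,1)C(7,2)/C(10,3) = 21/40; then P = 3/14
  2 green: C(3,2)C(7,1)/C(10,3) = 7/40; then P = 4/14
  3 green: C(3,3)C(7,0)/C(10,3) = 1/120; then P = 5/14
P(green from Box B) = 29/140 ≈ 0.2071.

29/140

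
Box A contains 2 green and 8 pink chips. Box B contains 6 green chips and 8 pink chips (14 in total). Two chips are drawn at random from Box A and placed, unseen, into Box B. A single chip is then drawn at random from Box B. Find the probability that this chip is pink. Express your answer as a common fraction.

3/5

Condition on how many of the transferred chips are pink (from Box A: 8 pink of 10; then Box B has 16 total).
  0 pink: C(8,0)C(2,2)/C(10,2) = 1/45; then P = 8/16
  1 pink: C(8,1)C(2,1)/C(10,2) = 16/45; then P = 9/16
  2 pink: C(8,2)C(2,0)/C(10,2) = 28/45; then P = 10/16
P(pink from Box B) = 3/5 ≈ 0.6000.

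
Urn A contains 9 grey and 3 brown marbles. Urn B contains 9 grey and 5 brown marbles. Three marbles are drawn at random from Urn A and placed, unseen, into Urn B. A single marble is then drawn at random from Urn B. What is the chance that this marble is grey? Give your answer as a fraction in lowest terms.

45/68

Condition on how many of the transferred marbles are grey (from Urn A: 9 grey of 12; then Urn B has 17 total).
  0 grey: C(9,0)C(3,3)/C(12,3) = 1/220; then P = 9/17
  1 grey: C(9,1)C(3,2)/C(12,3) = 27/220; then P = 10/17
  2 grey: C(9,2)C(3,1)/C(12,3) = 27/55; then P = 11/17
  3 grey: C(9,3)C(3,0)/C(12,3) = 21/55; then P = 12/17
P(grey from Urn B) = 45/68 ≈ 0.6618.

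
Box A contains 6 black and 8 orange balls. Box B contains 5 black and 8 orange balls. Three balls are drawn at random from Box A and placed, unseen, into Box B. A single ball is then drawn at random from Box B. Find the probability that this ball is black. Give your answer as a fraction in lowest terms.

11/28

Condition on how many of the transferred balls are black (from Box A: 6 black of 14; then Box B has 16 total).
  0 black: C(6,0)C(8,3)/C(14,3) = 2/13; then P = 5/16
  1 black: C(6,1)C(8,2)/C(14,3) = 6/13; then P = 6/16
  2 black: C(6,2)C(8,1)/C(14,3) = 30/91; then P = 7/16
  3 black: C(6,3)C(8,0)/C(14,3) = 5/91; then P = 8/16
P(black from Box B) = 11/28 ≈ 0.3929.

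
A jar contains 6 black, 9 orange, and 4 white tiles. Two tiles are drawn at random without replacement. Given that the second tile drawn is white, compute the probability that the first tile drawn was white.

1/6

P(first=white and the second tile drawn is white) = (4/19)·(3/18) = 2/57.
P(the second tile drawn is white) = Σ over first color = 4/57 + 2/19 + 2/57 = 4/19.
By Bayes, P(first=white | the second tile drawn is white) = 2/57 / 4/19 = 1/6 ≈ 0.1667.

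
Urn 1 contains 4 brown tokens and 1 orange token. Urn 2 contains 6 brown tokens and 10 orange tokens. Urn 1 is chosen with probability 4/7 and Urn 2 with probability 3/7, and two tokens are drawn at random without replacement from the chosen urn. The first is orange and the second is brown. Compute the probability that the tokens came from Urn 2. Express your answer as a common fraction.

P(E | Urn 1) = 1/5; P(E | Urn 2) = 1/4.
P(E) = 4/7·1/5 + 3/7·1/4 = 31/140.
By Bayes' rule, P(Urn 2 | E) = 3/28 / 31/140 = 15/31 ≈ 0.4839.

15/31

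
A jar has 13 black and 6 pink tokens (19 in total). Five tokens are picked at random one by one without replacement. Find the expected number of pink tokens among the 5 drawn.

30/19

By linearity of expectation, E[X] = Σ P(draw i is pink); by symmetry each draw (even without replacement) has P(pink) = 6/19.
E[X] = 5 · 6/19 = 30/19 ≈ 1.5789.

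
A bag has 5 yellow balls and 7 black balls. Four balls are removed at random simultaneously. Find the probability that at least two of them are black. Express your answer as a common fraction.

Sum the hypergeometric tail for j = 2,…,4 black balls.
Favorable = C(7,2)·C(5,2) + C(7,3)·C(5,1) + C(7,4)·C(5,0) = 420; total = C(12,4) = 495.
P = 420/495 = 28/33 ≈ 0.8485.

28/33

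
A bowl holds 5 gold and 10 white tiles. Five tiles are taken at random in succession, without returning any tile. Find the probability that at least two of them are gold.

81/143

Sum the hypergeometric tail for j = 2,…,5 gold tiles.
Favorable = C(5,2)·C(10,3) + C(5,3)·C(10,2) + C(5,4)·C(10,1) + C(5,5)·C(10,0) = 1701; total = C(15,5) = 3003.
P = 1701/3003 = 81/143 ≈ 0.5664.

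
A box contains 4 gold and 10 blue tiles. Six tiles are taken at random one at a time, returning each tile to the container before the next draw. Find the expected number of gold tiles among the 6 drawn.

By linearity of expectation, E[X] = Σ P(draw i is gold); each independent draw has P(gold) = 4/14.
E[X] = 6 · 4/14 = 12/7 ≈ 1.7143.

12/7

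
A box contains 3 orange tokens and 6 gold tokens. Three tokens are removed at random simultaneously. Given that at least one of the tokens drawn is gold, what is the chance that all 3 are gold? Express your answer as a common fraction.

20/83

P(all 3 gold) = C(6,3)/C(9,3) = 5/21; P(at least one gold) = 1 − C(3,3)/C(9,3) = 83/84.
Since 'all 3 gold' ⊆ 'at least one gold', P(all 3 | at least one) = 5/21 / 83/84 = 20/83 ≈ 0.2410.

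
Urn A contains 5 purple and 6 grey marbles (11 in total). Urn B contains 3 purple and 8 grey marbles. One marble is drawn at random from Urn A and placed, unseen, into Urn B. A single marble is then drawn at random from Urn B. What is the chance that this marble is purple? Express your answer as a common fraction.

Condition on how many of the transferred marbles are purple (from Urn A: 5 purple of 11; then Urn B has 12 total).
  0 purple: C(5,0)C(6,1)/C(11,1) = 6/11; then P = 3/12
  1 purple: C(5,1)C(6,0)/C(11,1) = 5/11; then P = 4/12
P(purple from Urn B) = 19/66 ≈ 0.2879.

19/66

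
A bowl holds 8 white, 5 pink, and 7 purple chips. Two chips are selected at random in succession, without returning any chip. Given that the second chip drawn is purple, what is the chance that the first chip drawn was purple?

P(first=purple and the second chip drawn is purple) = (7/20)·(6/19) = 21/190.
P(the second chip drawn is purple) = Σ over first color = 14/95 + 7/76 + 21/190 = 7/20.
By Bayes, P(first=purple | the second chip drawn is purple) = 21/190 / 7/20 = 6/19 ≈ 0.3158.

6/19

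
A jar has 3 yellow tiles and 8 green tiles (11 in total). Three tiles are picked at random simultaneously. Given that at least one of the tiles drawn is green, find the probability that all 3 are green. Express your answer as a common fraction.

14/41

P(all 3 green) = C(8,3)/C(11,3) = 56/165; P(at least one green) = 1 − C(3,3)/C(11,3) = 164/165.
Since 'all 3 green' ⊆ 'at least one green', P(all 3 | at least one) = 56/165 / 164/165 = 14/41 ≈ 0.3415.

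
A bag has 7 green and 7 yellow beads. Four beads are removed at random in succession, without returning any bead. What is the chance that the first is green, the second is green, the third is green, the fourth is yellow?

35/572

Multiply the conditional probability of each draw in order, without replacement, so each draw removes one from its color and from the total.
P = (7/14) · (6/13) · (5/12) · (7/11) = 35/572 ≈ 0.0612.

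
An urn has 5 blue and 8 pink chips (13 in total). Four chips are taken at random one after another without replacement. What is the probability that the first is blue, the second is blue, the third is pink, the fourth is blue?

4/143

Multiply the conditional probability of each draw in order, without replacement, so each draw removes one from its color and from the total.
P = (5/13) · (4/12) · (8/11) · (3/10) = 4/143 ≈ 0.0280.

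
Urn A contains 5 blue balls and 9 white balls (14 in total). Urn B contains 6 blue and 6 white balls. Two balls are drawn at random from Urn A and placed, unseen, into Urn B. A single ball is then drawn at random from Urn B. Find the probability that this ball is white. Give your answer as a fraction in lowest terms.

Condition on how many of the transferred balls are white (from Urn A: 9 white of 14; then Urn B has 14 total).
  0 white: C(9,0)C(5,2)/C(14,2) = 10/91; then P = 6/14
  1 white: C(9,1)C(5,1)/C(14,2) = 45/91; then P = 7/14
  2 white: C(9,2)C(5,0)/C(14,2) = 36/91; then P = 8/14
P(white from Urn B) = 51/98 ≈ 0.5204.

51/98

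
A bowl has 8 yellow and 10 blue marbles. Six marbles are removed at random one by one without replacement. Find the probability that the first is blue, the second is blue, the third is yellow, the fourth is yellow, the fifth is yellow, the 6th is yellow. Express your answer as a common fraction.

Multiply the conditional probability of each draw in order, without replacement, so each draw removes one from its color and from the total.
P = (10/18) · (9/17) · (8/16) · (7/15) · (6/14) · (5/13) = 5/442 ≈ 0.0113.

5/442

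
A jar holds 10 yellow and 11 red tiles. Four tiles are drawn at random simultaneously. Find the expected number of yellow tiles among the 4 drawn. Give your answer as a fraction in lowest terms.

40/21

By linearity of expectation, E[X] = Σ P(draw i is yellow); by symmetry each draw (even without replacement) has P(yellow) = 10/21.
E[X] = 4 · 10/21 = 40/21 ≈ 1.9048.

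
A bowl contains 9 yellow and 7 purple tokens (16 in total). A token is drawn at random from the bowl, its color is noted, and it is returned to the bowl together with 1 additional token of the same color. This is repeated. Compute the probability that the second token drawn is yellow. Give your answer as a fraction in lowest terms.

Condition on the first draw. If first is yellow (prob 9/16), second-yellow has prob (10)/(17); if not (prob 7/16), it has prob 9/(17).
P = (9/16)·(10/17) + (7/16)·(9/17) = 9/16 ≈ 0.5625.

9/16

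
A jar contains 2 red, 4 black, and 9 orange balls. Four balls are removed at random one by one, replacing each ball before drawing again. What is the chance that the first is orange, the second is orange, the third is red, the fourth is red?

Multiply the conditional probability of each draw in order, with replacement (the composition resets each draw).
P = (9/15) · (9/15) · (2/15) · (2/15) = 4/625 ≈ 0.0064.

4/625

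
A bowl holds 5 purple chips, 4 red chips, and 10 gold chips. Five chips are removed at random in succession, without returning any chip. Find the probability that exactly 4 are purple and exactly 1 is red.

Unordered draws without replacement: count favorable combinations over C(19,5).
Favorable = C(5,4) · C(4,1) · C(10,0) = 20; total = C(19,5) = 11628.
P = 20/11628 = 5/2907 ≈ 0.0017.

5/2907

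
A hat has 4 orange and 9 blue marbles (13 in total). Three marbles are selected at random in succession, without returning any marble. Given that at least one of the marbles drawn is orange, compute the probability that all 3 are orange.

2/101

P(all 3 orange) = C(4,3)/C(13,3) = 2/143; P(at least one orange) = 1 − C(9,3)/C(13,3) = 101/143.
Since 'all 3 orange' ⊆ 'at least one orange', P(all 3 | at least one) = 2/143 / 101/143 = 2/101 ≈ 0.0198.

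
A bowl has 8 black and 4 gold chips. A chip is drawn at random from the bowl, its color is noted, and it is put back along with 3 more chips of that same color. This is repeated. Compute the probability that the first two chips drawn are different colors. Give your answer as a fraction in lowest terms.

Either gold then black, or black then gold; after the first draw the total is 15.
P = (4/12)·(8/15) + (8/12)·(4/15) = 16/45 ≈ 0.3556.

16/45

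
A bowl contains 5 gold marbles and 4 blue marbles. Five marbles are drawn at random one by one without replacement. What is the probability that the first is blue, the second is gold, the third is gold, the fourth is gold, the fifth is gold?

Multiply the conditional probability of each draw in order, without replacement, so each draw removes one from its color and from the total.
P = (4/9) · (5/8) · (4/7) · (3/6) · (2/5) = 2/63 ≈ 0.0317.

2/63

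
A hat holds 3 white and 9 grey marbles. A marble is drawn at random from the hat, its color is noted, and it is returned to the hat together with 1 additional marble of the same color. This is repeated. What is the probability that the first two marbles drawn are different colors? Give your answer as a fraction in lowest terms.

9/26

Either white then grey, or grey then white; after the first draw the total is 13.
P = (3/12)·(9/13) + (9/12)·(3/13) = 9/26 ≈ 0.3462.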